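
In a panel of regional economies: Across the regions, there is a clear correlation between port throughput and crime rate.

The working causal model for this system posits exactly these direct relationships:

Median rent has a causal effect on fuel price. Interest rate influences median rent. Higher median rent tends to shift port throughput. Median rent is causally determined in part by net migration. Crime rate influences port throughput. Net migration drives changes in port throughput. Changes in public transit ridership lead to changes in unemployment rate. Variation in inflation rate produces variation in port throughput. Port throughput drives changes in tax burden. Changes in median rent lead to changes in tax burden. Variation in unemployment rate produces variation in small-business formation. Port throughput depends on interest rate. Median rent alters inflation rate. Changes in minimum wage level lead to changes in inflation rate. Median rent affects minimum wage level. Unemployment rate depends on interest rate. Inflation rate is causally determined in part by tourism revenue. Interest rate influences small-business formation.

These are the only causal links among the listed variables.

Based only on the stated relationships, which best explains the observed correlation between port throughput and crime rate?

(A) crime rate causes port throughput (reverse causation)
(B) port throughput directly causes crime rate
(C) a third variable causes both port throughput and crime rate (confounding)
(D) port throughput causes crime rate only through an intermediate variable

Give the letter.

The stated link runs crime rate → port throughput; port throughput has no causal path to crime rate. No variable causes both, so confounding is ruled out. The correlation reflects reverse causation.

A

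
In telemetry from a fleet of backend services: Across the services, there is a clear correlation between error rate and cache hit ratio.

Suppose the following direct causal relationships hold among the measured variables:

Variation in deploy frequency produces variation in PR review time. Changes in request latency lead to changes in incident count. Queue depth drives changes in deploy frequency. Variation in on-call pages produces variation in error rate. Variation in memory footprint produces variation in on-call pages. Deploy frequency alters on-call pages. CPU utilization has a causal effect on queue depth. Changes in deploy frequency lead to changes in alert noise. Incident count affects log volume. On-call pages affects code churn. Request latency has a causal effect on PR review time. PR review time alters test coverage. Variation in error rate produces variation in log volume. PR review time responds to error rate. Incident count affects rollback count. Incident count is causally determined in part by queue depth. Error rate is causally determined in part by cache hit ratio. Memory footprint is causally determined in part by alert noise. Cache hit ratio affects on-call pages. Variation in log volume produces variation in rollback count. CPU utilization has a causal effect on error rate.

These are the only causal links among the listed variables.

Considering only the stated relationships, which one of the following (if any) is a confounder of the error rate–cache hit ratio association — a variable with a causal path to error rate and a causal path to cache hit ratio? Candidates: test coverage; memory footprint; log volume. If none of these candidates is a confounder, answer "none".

none

None of the listed candidates has causal paths to both error rate and cache hit ratio in the stated relationships, so none is a common cause.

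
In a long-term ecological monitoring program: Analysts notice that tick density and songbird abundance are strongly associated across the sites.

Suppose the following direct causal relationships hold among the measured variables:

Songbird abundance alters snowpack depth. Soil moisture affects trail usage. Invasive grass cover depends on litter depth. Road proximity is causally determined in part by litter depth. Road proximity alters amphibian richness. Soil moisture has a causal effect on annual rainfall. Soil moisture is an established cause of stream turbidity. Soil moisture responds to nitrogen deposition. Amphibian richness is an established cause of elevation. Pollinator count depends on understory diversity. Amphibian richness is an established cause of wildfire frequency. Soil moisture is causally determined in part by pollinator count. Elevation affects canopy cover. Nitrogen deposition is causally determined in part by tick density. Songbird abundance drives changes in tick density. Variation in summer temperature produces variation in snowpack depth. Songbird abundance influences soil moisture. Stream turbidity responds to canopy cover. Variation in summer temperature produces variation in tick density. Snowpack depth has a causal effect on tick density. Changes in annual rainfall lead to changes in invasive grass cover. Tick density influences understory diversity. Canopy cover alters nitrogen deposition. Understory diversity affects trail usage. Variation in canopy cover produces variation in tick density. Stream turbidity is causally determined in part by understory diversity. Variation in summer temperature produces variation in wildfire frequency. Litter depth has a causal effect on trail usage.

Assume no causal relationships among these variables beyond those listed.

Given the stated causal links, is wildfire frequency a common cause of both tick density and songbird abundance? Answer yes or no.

no

Wildfire frequency has no stated causal path to either tick density or songbird abundance. A confounder must cause both variables, so wildfire frequency does not qualify.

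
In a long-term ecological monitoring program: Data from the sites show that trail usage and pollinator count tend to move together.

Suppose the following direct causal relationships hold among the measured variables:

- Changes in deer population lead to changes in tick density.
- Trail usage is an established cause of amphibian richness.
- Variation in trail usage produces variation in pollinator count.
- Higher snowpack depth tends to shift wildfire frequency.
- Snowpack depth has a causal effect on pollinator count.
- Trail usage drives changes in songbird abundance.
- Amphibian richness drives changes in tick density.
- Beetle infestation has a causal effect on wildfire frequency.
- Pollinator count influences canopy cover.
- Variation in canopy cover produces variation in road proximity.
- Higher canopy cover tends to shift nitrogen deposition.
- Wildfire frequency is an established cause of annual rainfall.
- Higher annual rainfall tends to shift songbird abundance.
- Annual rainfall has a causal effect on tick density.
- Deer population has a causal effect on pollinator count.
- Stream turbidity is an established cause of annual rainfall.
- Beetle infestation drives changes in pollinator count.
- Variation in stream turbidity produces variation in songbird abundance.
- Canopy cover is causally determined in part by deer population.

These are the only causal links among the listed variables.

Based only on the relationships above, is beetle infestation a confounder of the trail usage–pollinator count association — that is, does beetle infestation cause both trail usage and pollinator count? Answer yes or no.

Beetle infestation has no stated causal path to trail usage. A confounder must cause both variables, so beetle infestation does not qualify.

no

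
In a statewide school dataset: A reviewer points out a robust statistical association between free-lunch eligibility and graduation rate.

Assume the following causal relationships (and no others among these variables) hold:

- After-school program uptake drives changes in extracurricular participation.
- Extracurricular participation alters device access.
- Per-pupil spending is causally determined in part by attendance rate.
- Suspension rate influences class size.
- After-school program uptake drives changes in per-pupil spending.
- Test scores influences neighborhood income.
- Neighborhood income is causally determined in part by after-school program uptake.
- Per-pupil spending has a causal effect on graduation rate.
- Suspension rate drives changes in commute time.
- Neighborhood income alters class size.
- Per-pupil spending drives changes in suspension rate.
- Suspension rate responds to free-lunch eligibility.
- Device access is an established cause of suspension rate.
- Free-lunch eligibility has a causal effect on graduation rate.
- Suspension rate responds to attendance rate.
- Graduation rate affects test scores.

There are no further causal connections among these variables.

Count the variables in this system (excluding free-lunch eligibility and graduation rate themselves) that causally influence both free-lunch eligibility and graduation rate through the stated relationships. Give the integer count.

No listed variable has a causal path to both free-lunch eligibility and graduation rate, so there are no common causes.

0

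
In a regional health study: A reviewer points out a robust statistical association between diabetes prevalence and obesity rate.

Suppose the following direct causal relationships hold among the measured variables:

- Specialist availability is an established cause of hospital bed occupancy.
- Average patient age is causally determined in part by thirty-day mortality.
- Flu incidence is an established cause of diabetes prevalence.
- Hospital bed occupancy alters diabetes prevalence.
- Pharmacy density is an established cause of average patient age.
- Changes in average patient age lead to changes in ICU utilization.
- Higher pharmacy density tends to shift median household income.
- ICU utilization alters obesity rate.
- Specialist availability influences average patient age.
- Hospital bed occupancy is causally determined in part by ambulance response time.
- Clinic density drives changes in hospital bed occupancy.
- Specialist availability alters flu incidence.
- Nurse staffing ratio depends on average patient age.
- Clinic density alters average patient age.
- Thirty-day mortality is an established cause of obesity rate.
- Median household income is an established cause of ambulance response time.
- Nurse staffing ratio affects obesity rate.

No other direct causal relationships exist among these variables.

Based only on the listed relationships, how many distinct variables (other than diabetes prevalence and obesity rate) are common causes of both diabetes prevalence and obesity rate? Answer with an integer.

3

The common causes are: clinic density (to diabetes prevalence via clinic density → hospital bed occupancy → diabetes prevalence; to obesity rate via clinic density → average patient age → ICU utilization → obesity rate); pharmacy density (to diabetes prevalence via pharmacy density → median household income → ambulance response time → hospital bed occupancy → diabetes prevalence; to obesity rate via pharmacy density → average patient age → ICU utilization → obesity rate); specialist availability (to diabetes prevalence via specialist availability → hospital bed occupancy → diabetes prevalence; to obesity rate via specialist availability → average patient age → ICU utilization → obesity rate).
Every other variable lacks a causal path to at least one of diabetes prevalence and obesity rate.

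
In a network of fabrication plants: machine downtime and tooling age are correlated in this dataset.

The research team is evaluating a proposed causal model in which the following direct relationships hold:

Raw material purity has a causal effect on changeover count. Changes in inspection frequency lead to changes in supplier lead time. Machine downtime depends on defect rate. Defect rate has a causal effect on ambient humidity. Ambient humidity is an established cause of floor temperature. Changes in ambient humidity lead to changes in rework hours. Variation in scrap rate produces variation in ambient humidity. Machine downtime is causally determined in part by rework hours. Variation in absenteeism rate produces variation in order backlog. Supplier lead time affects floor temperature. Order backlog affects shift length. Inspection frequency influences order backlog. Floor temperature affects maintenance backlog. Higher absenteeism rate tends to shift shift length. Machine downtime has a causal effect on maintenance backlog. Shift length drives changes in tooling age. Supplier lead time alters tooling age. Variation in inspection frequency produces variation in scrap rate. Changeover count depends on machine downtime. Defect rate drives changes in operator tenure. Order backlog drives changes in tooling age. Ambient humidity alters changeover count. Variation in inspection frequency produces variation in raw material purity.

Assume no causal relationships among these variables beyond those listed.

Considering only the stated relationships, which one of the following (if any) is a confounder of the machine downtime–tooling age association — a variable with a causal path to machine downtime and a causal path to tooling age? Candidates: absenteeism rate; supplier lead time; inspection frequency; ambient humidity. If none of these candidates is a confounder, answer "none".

Inspection frequency causes machine downtime (inspection frequency → scrap rate → ambient humidity → rework hours → machine downtime) and also causes tooling age (inspection frequency → supplier lead time → tooling age); it is a common cause of both.
Each of the other candidates lacks a causal path to at least one of machine downtime and tooling age, so they do not confound the relationship.

inspection frequency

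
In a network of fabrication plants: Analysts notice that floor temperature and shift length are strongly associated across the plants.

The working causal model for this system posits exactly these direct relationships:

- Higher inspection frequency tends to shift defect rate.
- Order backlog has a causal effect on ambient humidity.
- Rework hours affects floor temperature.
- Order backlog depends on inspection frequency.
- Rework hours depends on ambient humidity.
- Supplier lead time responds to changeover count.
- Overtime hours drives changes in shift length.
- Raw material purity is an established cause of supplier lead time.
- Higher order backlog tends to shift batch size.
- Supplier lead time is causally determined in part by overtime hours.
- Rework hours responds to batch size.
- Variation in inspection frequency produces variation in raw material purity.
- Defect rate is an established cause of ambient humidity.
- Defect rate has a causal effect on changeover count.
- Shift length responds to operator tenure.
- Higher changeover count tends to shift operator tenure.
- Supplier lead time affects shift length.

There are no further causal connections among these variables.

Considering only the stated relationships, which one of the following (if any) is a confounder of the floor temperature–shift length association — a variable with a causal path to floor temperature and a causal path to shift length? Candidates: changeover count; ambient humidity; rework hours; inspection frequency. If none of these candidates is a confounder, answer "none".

Inspection frequency causes floor temperature (inspection frequency → defect rate → ambient humidity → rework hours → floor temperature) and also causes shift length (inspection frequency → raw material purity → supplier lead time → shift length); it is a common cause of both.
Each of the other candidates lacks a causal path to at least one of floor temperature and shift length, so they do not confound the relationship.

inspection frequency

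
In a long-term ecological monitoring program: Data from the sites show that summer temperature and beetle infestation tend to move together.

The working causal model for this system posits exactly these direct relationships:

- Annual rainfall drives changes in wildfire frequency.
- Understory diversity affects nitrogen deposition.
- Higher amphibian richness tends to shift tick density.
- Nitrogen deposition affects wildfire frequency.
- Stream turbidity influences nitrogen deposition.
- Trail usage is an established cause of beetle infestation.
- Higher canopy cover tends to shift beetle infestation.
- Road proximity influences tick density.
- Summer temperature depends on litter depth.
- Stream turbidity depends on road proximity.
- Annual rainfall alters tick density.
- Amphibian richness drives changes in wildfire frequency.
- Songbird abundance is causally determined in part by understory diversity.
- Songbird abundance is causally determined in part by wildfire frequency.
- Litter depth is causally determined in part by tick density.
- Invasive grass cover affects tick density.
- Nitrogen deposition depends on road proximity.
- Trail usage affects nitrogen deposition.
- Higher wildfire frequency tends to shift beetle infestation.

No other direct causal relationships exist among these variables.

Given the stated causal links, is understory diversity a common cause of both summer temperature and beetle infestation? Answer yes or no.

Understory diversity has no stated causal path to summer temperature. A confounder must cause both variables, so understory diversity does not qualify.

no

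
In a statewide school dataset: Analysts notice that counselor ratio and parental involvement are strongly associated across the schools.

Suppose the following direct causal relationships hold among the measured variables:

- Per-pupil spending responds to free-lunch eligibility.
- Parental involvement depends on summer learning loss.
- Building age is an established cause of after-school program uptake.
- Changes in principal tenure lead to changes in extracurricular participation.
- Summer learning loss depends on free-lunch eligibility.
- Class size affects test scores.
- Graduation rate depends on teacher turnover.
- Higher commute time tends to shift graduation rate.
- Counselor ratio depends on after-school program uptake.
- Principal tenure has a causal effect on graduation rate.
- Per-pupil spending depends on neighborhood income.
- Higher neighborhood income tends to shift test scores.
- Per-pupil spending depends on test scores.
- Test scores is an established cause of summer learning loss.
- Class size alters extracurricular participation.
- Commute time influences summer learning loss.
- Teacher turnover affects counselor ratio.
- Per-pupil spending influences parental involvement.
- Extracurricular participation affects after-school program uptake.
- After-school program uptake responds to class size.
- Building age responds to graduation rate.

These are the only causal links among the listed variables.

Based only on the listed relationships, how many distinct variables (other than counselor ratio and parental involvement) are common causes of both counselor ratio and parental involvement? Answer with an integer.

The common causes are: class size (to counselor ratio via class size → after-school program uptake → counselor ratio; to parental involvement via class size → test scores → summer learning loss → parental involvement); commute time (to counselor ratio via commute time → graduation rate → building age → after-school program uptake → counselor ratio; to parental involvement via commute time → summer learning loss → parental involvement).
Every other variable lacks a causal path to at least one of counselor ratio and parental involvement.

2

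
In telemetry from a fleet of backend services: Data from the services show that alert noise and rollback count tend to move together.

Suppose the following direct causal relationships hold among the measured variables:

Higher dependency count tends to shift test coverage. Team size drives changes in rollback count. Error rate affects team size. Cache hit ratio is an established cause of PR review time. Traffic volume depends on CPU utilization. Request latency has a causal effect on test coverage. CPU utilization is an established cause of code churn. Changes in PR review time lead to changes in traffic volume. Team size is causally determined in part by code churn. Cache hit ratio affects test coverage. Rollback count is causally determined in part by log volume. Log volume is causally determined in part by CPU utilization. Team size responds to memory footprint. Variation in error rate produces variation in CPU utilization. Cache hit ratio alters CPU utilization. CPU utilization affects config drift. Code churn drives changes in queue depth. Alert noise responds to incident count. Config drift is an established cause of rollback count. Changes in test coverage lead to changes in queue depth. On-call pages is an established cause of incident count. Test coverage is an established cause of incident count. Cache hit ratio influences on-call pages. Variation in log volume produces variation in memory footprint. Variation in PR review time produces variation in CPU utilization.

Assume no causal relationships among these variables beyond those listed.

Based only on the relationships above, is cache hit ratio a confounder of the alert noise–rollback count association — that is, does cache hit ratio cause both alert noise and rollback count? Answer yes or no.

Cache hit ratio has a causal path to alert noise (cache hit ratio → on-call pages → incident count → alert noise) and to rollback count (cache hit ratio → CPU utilization → config drift → rollback count), so it is a common cause of both — a confounder.

yes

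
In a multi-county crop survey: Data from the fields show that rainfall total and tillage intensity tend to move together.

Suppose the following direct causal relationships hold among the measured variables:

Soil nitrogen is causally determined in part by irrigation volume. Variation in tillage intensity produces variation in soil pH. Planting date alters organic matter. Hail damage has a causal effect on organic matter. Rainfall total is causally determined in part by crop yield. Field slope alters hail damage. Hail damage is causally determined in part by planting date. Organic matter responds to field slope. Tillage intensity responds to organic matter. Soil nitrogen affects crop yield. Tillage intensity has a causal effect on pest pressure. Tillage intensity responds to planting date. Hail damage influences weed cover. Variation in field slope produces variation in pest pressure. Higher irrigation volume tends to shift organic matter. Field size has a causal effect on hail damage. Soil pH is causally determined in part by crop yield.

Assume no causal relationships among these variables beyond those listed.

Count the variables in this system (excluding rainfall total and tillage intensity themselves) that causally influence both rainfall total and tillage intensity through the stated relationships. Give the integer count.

The common causes are: irrigation volume (to rainfall total via irrigation volume → soil nitrogen → crop yield → rainfall total; to tillage intensity via irrigation volume → organic matter → tillage intensity).
Every other variable lacks a causal path to at least one of rainfall total and tillage intensity.

1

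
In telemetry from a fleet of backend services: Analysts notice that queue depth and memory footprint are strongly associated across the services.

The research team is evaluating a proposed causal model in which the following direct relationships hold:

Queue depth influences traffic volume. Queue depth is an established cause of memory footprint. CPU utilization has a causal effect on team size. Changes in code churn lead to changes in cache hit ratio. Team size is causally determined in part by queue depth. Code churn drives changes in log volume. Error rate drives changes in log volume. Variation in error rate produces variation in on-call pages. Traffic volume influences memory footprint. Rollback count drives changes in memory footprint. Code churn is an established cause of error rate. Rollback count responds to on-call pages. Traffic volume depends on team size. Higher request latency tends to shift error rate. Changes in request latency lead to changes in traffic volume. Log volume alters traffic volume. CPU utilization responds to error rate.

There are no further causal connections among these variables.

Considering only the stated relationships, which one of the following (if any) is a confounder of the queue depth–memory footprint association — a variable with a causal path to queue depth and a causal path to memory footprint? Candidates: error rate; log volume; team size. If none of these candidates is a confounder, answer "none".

None of the listed candidates has causal paths to both queue depth and memory footprint in the stated relationships, so none is a common cause.

none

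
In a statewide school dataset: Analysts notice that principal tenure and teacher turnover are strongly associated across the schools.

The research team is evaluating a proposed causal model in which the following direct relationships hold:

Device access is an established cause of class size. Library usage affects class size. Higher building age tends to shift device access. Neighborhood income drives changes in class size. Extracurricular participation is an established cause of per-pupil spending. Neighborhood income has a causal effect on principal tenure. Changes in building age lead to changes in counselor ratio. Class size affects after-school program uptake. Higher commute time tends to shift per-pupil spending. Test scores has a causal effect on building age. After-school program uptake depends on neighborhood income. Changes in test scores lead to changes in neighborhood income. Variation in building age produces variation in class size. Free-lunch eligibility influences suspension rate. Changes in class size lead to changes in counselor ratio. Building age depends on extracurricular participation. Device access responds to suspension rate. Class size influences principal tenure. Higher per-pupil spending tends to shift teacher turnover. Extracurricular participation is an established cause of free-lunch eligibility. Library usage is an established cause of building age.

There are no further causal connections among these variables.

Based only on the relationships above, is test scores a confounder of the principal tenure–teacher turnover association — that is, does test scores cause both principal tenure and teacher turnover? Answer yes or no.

no

Test scores has no stated causal path to teacher turnover. A confounder must cause both variables, so test scores does not qualify.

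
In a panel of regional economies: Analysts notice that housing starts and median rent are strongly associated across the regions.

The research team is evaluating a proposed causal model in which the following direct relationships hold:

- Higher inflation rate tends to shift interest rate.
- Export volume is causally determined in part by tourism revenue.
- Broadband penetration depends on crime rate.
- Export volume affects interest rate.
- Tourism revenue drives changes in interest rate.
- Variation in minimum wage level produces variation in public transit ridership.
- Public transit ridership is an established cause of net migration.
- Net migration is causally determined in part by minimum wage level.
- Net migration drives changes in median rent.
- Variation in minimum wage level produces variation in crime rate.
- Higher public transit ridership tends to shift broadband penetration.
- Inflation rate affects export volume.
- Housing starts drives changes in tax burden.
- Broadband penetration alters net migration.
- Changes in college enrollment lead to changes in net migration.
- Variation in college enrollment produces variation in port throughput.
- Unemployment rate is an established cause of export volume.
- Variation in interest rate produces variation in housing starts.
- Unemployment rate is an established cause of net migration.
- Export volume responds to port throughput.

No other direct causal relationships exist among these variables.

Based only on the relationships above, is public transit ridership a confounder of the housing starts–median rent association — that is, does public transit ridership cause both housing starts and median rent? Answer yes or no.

Public transit ridership has no stated causal path to housing starts. A confounder must cause both variables, so public transit ridership does not qualify.

no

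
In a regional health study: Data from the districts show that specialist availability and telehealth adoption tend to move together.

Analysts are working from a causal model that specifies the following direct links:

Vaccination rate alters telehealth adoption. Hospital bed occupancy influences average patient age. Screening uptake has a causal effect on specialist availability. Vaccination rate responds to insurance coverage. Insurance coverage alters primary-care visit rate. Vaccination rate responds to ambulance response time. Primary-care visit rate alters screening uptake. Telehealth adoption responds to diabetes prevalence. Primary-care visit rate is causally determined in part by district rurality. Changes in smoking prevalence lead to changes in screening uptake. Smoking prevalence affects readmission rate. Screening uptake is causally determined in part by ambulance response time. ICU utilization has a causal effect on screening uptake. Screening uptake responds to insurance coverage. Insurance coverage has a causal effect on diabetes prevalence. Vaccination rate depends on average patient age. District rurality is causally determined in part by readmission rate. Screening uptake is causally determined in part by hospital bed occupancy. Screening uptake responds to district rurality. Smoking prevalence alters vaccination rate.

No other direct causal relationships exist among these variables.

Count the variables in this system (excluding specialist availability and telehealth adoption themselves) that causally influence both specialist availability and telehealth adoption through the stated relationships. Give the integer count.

4

The common causes are: ambulance response time (to specialist availability via ambulance response time → screening uptake → specialist availability; to telehealth adoption via ambulance response time → vaccination rate → telehealth adoption); hospital bed occupancy (to specialist availability via hospital bed occupancy → screening uptake → specialist availability; to telehealth adoption via hospital bed occupancy → average patient age → vaccination rate → telehealth adoption); insurance coverage (to specialist availability via insurance coverage → screening uptake → specialist availability; to telehealth adoption via insurance coverage → vaccination rate → telehealth adoption); smoking prevalence (to specialist availability via smoking prevalence → screening uptake → specialist availability; to telehealth adoption via smoking prevalence → vaccination rate → telehealth adoption).
Every other variable lacks a causal path to at least one of specialist availability and telehealth adoption.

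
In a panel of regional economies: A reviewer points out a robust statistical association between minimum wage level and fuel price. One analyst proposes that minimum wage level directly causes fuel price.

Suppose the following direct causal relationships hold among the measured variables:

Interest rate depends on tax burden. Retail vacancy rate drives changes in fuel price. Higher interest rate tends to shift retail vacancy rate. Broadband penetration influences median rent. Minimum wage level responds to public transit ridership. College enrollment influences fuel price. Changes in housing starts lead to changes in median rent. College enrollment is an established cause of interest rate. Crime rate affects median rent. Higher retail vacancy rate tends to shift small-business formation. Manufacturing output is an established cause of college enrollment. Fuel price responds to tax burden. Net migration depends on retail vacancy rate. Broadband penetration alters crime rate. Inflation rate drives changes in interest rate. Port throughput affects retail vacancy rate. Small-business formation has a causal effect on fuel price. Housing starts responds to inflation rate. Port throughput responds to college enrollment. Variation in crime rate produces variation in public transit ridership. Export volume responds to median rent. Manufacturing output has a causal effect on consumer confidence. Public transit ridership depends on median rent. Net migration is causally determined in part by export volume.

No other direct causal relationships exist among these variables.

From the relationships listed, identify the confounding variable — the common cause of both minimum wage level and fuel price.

Inflation rate has a causal path to minimum wage level (inflation rate → housing starts → median rent → public transit ridership → minimum wage level) and a separate causal path to fuel price (inflation rate → interest rate → retail vacancy rate → fuel price), so it is a common cause of both.
No stated relationship gives minimum wage level a causal route to fuel price, so the correlation is explained by the shared upstream cause rather than a direct effect.

inflation rate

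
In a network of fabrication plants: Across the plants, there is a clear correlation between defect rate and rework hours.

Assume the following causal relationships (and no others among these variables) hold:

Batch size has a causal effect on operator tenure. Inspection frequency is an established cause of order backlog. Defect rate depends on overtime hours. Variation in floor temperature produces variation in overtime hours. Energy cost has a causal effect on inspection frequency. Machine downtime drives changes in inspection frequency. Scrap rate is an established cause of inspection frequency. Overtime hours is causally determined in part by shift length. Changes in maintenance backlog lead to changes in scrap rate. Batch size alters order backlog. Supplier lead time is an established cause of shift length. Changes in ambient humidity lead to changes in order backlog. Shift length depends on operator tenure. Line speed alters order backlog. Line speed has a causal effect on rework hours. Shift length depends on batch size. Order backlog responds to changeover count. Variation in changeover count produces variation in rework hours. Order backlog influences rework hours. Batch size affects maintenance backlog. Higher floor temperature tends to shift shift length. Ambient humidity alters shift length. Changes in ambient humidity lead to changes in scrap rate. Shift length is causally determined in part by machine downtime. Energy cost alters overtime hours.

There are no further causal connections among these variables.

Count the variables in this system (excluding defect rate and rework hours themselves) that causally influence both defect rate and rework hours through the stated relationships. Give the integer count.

The common causes are: ambient humidity (to defect rate via ambient humidity → shift length → overtime hours → defect rate; to rework hours via ambient humidity → order backlog → rework hours); batch size (to defect rate via batch size → shift length → overtime hours → defect rate; to rework hours via batch size → order backlog → rework hours); energy cost (to defect rate via energy cost → overtime hours → defect rate; to rework hours via energy cost → inspection frequency → order backlog → rework hours); machine downtime (to defect rate via machine downtime → shift length → overtime hours → defect rate; to rework hours via machine downtime → inspection frequency → order backlog → rework hours).
Every other variable lacks a causal path to at least one of defect rate and rework hours.

4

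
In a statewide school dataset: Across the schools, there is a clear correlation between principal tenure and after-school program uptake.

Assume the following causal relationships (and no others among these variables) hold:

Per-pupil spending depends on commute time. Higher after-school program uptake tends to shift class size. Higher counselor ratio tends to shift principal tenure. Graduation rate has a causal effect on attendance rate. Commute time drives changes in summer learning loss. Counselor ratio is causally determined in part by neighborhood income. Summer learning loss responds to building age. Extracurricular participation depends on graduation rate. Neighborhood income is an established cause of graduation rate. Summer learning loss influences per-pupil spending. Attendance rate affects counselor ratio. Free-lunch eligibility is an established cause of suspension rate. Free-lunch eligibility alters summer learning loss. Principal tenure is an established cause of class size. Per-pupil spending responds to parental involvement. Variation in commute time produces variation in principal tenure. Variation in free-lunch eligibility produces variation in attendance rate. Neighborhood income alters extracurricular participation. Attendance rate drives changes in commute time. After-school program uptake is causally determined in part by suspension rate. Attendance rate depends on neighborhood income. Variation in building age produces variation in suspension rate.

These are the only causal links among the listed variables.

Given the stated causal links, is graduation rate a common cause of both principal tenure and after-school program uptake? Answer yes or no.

no

Graduation rate has no stated causal path to after-school program uptake. A confounder must cause both variables, so graduation rate does not qualify.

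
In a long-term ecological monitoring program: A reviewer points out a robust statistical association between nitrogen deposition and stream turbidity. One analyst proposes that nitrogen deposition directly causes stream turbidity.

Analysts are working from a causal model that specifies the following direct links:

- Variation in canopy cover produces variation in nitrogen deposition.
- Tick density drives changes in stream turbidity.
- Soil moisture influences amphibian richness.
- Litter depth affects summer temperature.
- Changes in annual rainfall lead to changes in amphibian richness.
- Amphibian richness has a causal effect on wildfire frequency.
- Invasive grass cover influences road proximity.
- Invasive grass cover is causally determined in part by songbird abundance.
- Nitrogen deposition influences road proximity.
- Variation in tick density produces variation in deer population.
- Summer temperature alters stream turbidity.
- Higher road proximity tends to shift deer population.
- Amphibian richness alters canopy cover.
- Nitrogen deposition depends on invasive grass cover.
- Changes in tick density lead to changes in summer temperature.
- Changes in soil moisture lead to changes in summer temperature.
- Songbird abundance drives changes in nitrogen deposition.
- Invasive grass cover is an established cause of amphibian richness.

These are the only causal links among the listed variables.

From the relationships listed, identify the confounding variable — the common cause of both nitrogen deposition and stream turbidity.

Soil moisture has a causal path to nitrogen deposition (soil moisture → amphibian richness → canopy cover → nitrogen deposition) and a separate causal path to stream turbidity (soil moisture → summer temperature → stream turbidity), so it is a common cause of both.
No stated relationship gives nitrogen deposition a causal route to stream turbidity, so the correlation is explained by the shared upstream cause rather than a direct effect.

soil moisture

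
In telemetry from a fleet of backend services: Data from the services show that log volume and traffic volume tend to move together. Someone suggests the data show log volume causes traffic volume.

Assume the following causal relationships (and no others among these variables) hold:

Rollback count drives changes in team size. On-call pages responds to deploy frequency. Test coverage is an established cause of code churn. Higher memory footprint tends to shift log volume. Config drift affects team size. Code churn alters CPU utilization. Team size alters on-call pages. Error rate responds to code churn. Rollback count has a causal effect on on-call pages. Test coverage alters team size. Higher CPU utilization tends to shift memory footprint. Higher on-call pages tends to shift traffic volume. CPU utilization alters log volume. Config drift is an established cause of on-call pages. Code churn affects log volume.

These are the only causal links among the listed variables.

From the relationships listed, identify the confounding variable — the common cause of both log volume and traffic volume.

Test coverage has a causal path to log volume (test coverage → code churn → log volume) and a separate causal path to traffic volume (test coverage → team size → on-call pages → traffic volume), so it is a common cause of both.
No stated relationship gives log volume a causal route to traffic volume, so the correlation is explained by the shared upstream cause rather than a direct effect.

test coverage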